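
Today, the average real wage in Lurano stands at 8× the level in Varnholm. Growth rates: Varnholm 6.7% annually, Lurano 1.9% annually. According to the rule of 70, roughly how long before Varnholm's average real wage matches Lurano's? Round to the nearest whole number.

about 44 years

Varnholm gains on Lurano at 6.7% − 1.9% = 4.8 points a year.
At that relative rate the gap halves every 70/4.8 ≈ 14.58 years.
An 8× gap closes after 3 halvings: 3 × 14.58 ≈ 44 years.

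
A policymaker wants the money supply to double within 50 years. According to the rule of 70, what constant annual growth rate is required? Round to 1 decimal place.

around 1.4%

70 / 50 ≈ 1.40, so about 1.4% annually.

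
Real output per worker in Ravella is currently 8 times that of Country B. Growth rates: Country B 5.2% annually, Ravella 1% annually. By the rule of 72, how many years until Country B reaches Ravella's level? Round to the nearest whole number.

What matters is the difference: 4.2 pp.
Rule of 72 on the gap: the ratio halves every 72/4.2 ≈ 17.14 years.
An 8 times gap closes after 3 halvings: 3 × 17.14 ≈ 51 years.

≈ 51 years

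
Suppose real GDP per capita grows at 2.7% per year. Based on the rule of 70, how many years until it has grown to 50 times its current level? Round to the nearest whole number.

Doubling time ≈ 70/2.7 = 25.93 years.
Reaching 50× takes log₂(50) ≈ 5.64 doublings.
5.64 × 25.93 ≈ 146 years.

146 years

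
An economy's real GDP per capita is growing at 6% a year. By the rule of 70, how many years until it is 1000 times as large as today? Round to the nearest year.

116 years

Doubling time ≈ 70/6 = 11.67 years.
1000× is log₂ 1000 ≈ 9.97 doublings, so ≈ 9.97 × 11.67 = 116 years.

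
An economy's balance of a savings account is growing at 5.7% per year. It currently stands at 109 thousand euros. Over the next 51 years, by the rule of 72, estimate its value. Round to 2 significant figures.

Doubling time ≈ 72/5.7 = 12.63 years.
51 years is 51/12.63 ≈ 4.04 doublings, a factor of 2^4.04 ≈ 16.45.
109 × 16.45 ≈ 1800 thousand euros.

roughly 1800 thousand euros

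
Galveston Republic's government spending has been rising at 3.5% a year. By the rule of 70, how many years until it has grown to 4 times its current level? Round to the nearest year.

roughly 40 years

Doubling time ≈ 70/3.5 = 20.00 years.
4 = 2^2, so 2 doublings → 40 years.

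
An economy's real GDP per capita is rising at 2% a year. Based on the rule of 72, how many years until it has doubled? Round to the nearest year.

Doubling time ≈ 72 / 2 = 36.00 years.

36 years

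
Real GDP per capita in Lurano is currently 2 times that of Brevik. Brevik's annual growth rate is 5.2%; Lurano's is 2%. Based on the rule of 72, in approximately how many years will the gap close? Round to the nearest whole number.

around 23 years

What matters is the difference: 3.2 pp.
Rule of 72 on the gap: the ratio halves every 72/3.2 ≈ 22.50 years.
A 2 times gap closes after 1 halving: 1 × 22.50 ≈ 23 years.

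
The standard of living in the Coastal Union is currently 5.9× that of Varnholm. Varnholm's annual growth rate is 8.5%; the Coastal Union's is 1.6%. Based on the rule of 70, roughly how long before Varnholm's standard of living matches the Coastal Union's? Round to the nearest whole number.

26 years

The growth-rate gap is 8.5% − 1.6% = 6.9 percentage points.
So the ratio between them halves every 70/6.9 ≈ 10.14 years.
A 5.9× gap takes log₂(5.9) ≈ 2.56 halvings to close: 2.56 × 10.14 ≈ 26 years.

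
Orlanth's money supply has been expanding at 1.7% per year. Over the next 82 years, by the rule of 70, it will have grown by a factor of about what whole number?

70/1.7 ≈ 41.18 years per doubling.
82 years fits 2 doublings: 2^2 = 4.

roughly 4 times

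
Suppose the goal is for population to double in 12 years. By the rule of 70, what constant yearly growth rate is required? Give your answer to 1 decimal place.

70 / 12 ≈ 5.83, so about 5.8% per year.

≈ 5.8% per year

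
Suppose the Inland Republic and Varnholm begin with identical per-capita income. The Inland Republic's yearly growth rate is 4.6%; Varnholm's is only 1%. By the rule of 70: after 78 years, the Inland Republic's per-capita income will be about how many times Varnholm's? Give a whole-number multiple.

about 16 times

Only the 3.6-point difference matters.
70/3.6 ≈ 19.44 years per doubling of the ratio; 78 years gives 4.01 doublings, so ≈ 16×.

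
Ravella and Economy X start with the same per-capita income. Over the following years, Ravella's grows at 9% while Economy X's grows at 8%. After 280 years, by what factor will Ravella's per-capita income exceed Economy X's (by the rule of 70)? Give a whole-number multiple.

Only the 1-point difference matters.
70/1 ≈ 70.00 years per doubling of the ratio; 280 years gives 4.00 doublings, so ≈ 16×.

16 times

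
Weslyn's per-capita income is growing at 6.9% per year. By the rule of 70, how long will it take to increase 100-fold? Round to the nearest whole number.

Doubling time ≈ 70/6.9 = 10.14 years.
Reaching 100× takes log₂(100) ≈ 6.64 doublings.
6.64 × 10.14 ≈ 67 years.

approximately 67 years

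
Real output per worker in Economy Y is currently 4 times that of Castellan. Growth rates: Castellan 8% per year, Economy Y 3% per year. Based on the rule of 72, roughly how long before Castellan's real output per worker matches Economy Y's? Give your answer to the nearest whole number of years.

29 years

Castellan gains on Economy Y at 8% − 3% = 5 points a year.
At that relative rate the gap halves every 72/5 ≈ 14.40 years.
A 4 times gap closes after 2 halvings: 2 × 14.40 ≈ 29 years.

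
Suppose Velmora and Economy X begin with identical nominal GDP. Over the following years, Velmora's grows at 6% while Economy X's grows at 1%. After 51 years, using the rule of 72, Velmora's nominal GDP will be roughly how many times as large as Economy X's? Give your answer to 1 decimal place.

Only the 5-point difference matters.
72/5 ≈ 14.40 years per doubling of the ratio; 51 years gives 3.54 doublings, so ≈ 11.6×.

approximately 11.6 times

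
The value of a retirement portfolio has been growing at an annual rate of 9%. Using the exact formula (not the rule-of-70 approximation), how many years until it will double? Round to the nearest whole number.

8 years

t = ln(2) / ln(1 + 0.09) = 0.6931 / 0.086178 ≈ 8.04.
≈ 8 years.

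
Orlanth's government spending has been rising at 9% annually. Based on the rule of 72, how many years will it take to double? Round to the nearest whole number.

≈ 8 years

At 9%, doubling takes about 72/9 = 8.00 years.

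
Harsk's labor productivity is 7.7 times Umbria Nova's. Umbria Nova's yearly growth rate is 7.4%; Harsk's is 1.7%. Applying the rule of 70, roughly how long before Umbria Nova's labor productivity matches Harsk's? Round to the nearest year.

≈ 36 years

Umbria Nova gains on Harsk at 7.4% − 1.7% = 5.7 points a year.
At that relative rate the gap halves every 70/5.7 ≈ 12.28 years.
A 7.7 times gap takes log₂(7.7) ≈ 2.94 halvings to close: 2.94 × 12.28 ≈ 36 years.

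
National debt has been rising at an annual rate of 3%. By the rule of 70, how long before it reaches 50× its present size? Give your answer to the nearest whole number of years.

132 years

Doubling time ≈ 70/3 = 23.33 years.
Reaching 50× takes log₂(50) ≈ 5.64 doublings.
5.64 × 23.33 ≈ 132 years.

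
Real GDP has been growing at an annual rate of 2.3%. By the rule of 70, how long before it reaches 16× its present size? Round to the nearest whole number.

roughly 122 years

Doubling time ≈ 70/2.3 = 30.43 years.
16 = 2^4, so 4 doublings → 122 years.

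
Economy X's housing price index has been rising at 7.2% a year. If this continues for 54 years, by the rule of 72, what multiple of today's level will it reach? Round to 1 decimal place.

about 42.2 times

Doubling time ≈ 72/7.2 = 10.00 years.
54 years / 10.00 ≈ 5.40 doublings → factor 2^5.40 ≈ 42.2.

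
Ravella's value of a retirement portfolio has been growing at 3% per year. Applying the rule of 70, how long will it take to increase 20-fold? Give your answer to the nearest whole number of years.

roughly 101 years

At 3% it doubles every 70/3 ≈ 23.33 years.
Reaching 20× takes log₂(20) ≈ 4.32 doublings.
4.32 × 23.33 ≈ 101 years.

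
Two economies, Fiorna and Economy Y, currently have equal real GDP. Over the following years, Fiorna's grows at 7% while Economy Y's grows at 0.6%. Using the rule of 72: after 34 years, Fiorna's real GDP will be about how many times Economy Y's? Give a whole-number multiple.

Fiorna pulls ahead at 6.4 pp per year, so the ratio doubles every 72/6.4 ≈ 11.25 years.
In 34 years that's 3.02 doublings: 2^3.02 ≈ 8.

8 times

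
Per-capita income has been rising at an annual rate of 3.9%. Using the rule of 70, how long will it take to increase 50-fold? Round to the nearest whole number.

Doubling time ≈ 70/3.9 = 17.95 years.
50× is log₂ 50 ≈ 5.64 doublings, so ≈ 5.64 × 17.95 = 101 years.

101 years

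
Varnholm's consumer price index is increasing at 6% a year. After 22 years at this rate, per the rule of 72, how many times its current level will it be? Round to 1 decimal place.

Doubling time ≈ 72/6 = 12.00 years.
22 years / 12.00 ≈ 1.83 doublings → factor 2^1.83 ≈ 3.6.

about 3.6 times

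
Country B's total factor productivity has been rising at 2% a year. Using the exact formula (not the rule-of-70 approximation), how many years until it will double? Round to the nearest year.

t = ln(2) / ln(1 + 0.02) = 0.6931 / 0.019803 ≈ 35.00.
≈ 35 years.

35 years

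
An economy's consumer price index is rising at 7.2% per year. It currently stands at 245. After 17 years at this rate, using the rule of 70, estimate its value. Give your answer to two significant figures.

820

Doubling time ≈ 70/7.2 = 9.72 years.
17 years is 17/9.72 ≈ 1.75 doublings, a factor of 2^1.75 ≈ 3.36.
245 × 3.36 ≈ 820.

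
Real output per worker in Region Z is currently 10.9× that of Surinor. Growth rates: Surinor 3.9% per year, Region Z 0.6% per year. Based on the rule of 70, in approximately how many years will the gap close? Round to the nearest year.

73 years

What matters is the difference: 3.3 pp.
Rule of 70 on the gap: the ratio halves every 70/3.3 ≈ 21.21 years.
A 10.9× gap takes log₂(10.9) ≈ 3.45 halvings to close: 3.45 × 21.21 ≈ 73 years.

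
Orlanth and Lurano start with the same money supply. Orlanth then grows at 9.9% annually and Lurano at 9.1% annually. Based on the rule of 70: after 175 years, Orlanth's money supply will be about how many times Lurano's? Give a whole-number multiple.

Only the 0.8-point difference matters.
70/0.8 ≈ 87.50 years per doubling of the ratio; 175 years gives 2.00 doublings, so ≈ 4×.

approximately 4 times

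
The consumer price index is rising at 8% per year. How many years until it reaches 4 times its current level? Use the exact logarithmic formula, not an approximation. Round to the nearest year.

t = ln(4) / ln(1 + 0.08) = 1.3863 / 0.076961 ≈ 18.01.
≈ 18 years.

18 years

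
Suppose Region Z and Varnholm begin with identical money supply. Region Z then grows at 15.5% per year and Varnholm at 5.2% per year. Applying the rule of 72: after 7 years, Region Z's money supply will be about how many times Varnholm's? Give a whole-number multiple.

around 2 times

Only the 10.3-point difference matters.
72/10.3 ≈ 6.99 years per doubling of the ratio; 7 years gives 1.00 doublings, so ≈ 2×.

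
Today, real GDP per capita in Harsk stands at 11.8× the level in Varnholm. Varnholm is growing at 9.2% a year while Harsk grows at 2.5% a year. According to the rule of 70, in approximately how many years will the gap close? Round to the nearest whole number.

around 37 years

Varnholm gains on Harsk at 9.2% − 2.5% = 6.7 points a year.
At that relative rate the gap halves every 70/6.7 ≈ 10.45 years.
An 11.8× gap takes log₂(11.8) ≈ 3.56 halvings to close: 3.56 × 10.45 ≈ 37 years.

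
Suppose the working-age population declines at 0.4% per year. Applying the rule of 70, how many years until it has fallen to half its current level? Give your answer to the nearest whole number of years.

The rule works in reverse for decay: 70/0.4 ≈ 175.00 years to halve.

around 175 years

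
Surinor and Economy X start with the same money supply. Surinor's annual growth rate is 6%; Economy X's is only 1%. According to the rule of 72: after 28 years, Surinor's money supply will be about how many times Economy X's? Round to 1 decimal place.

Only the 5-point difference matters.
72/5 ≈ 14.40 years per doubling of the ratio; 28 years gives 1.94 doublings, so ≈ 3.8×.

roughly 3.8 times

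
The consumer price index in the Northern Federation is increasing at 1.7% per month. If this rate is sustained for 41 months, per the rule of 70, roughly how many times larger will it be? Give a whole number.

2 times

At 1.7% one doubling takes ≈ 41.18 months; 41 months is 1 of them, so ×2.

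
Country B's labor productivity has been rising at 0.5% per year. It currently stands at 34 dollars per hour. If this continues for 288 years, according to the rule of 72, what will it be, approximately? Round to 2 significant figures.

140 dollars per hour

Doubling time ≈ 72/0.5 = 144.00 years.
288 years is 288/144.00 ≈ 2.00 doublings, a factor of 2^2.00 ≈ 4.00.
34 × 4.00 ≈ 140 dollars per hour.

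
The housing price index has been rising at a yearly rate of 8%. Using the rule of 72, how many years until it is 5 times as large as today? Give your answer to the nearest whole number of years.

Doubling time ≈ 72/8 = 9.00 years.
Reaching 5× takes log₂(5) ≈ 2.32 doublings.
2.32 × 9.00 ≈ 21 years.

about 21 years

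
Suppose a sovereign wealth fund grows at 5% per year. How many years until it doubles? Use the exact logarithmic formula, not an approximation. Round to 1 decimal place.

14.2 years

t = ln(2) / ln(1 + 0.05) = 0.6931 / 0.048790 ≈ 14.21.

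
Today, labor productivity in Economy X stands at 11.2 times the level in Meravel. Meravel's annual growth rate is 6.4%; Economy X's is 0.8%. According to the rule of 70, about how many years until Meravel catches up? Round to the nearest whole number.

≈ 44 years

What matters is the difference: 5.6 pp.
Rule of 70 on the gap: the ratio halves every 70/5.6 ≈ 12.50 years.
An 11.2 times gap takes log₂(11.2) ≈ 3.49 halvings to close: 3.49 × 12.50 ≈ 44 years.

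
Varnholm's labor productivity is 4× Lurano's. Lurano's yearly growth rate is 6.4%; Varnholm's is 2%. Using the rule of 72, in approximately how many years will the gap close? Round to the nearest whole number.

33 years

The growth-rate gap is 6.4% − 2% = 4.4 percentage points.
So the ratio between them halves every 72/4.4 ≈ 16.36 years.
A 4× gap closes after 2 halvings: 2 × 16.36 ≈ 33 years.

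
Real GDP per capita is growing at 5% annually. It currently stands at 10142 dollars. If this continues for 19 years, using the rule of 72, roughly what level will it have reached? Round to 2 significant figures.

It doubles every 72/5 ≈ 14.40 years, so 19 years is 1.32 doublings.
2^1.32 ≈ 2.50; 10142 × 2.50 ≈ 25000 dollars.

about 25000 dollars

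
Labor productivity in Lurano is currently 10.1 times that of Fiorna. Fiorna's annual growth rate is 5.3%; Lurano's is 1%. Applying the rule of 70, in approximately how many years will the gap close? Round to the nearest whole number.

54 years

Fiorna gains on Lurano at 5.3% − 1% = 4.3 points a year.
At that relative rate the gap halves every 70/4.3 ≈ 16.28 years.
A 10.1 times gap takes log₂(10.1) ≈ 3.34 halvings to close: 3.34 × 16.28 ≈ 54 years.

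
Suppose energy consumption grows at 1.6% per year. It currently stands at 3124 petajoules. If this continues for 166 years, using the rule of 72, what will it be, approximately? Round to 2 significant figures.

around 40000 petajoules

Doubling time ≈ 72/1.6 = 45.00 years.
166 years is 166/45.00 ≈ 3.69 doublings, a factor of 2^3.69 ≈ 12.91.
3124 × 12.91 ≈ 40000 petajoules.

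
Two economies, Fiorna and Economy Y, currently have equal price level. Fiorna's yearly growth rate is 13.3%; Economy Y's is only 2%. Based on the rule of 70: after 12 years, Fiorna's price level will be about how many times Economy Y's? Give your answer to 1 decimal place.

about 3.8 times

Fiorna pulls ahead at 11.3 pp per year, so the ratio doubles every 70/11.3 ≈ 6.19 years.
In 12 years that's 1.94 doublings: 2^1.94 ≈ 3.8.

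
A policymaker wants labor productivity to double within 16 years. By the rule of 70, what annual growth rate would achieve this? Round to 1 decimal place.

70 / 16 ≈ 4.38, so about 4.4% a year.

≈ 4.4%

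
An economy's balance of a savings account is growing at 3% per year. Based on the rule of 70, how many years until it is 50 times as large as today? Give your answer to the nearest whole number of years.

Doubling time ≈ 70/3 = 23.33 years.
Reaching 50× takes log₂(50) ≈ 5.64 doublings.
5.64 × 23.33 ≈ 132 years.

approximately 132 years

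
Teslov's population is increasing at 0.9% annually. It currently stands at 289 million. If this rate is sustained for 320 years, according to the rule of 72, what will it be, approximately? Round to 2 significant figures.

It doubles every 72/0.9 ≈ 80.00 years, so 320 years is 4.00 doublings.
2^4.00 ≈ 16.00; 289 × 16.00 ≈ 4600 million.

around 4600 million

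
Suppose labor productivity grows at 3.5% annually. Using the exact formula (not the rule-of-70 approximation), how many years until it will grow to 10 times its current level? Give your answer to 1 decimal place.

66.9 years

t = ln(10) / ln(1 + 0.035) = 2.3026 / 0.034401 ≈ 66.93.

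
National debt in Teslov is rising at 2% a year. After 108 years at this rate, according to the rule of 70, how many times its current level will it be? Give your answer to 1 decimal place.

Doubling time ≈ 70/2 = 35.00 years.
108 years / 35.00 ≈ 3.09 doublings → factor 2^3.09 ≈ 8.5.

around 8.5 times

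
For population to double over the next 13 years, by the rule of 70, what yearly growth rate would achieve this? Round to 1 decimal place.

70 / 13 ≈ 5.38, so about 5.4% per year.

roughly 5.4%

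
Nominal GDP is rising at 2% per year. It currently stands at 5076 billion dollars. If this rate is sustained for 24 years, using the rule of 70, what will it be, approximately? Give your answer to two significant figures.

roughly 8200 billion dollars

It doubles every 70/2 ≈ 35.00 years, so 24 years is 0.69 doublings.
2^0.69 ≈ 1.61; 5076 × 1.61 ≈ 8200 billion dollars.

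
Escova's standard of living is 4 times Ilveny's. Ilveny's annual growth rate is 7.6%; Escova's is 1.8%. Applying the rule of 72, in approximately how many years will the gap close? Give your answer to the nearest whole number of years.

Ilveny gains on Escova at 7.6% − 1.8% = 5.8 points a year.
At that relative rate the gap halves every 72/5.8 ≈ 12.41 years.
A 4 times gap closes after 2 halvings: 2 × 12.41 ≈ 25 years.

≈ 25 years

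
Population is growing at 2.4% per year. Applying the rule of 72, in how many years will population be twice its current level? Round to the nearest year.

approximately 30 years

72/2.4 ≈ 30.00, so it doubles roughly every 30 years.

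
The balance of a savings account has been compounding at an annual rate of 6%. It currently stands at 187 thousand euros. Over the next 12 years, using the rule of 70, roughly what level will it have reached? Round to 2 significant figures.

380 thousand euros

Doubling time ≈ 70/6 = 11.67 years.
12 years is 12/11.67 ≈ 1.03 doublings, a factor of 2^1.03 ≈ 2.04.
187 × 2.04 ≈ 380 thousand euros.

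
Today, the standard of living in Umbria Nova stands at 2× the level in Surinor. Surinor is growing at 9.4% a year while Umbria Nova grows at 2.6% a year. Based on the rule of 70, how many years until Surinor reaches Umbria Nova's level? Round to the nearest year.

around 10 years

The growth-rate gap is 9.4% − 2.6% = 6.8 percentage points.
So the ratio between them halves every 70/6.8 ≈ 10.29 years.
A 2× gap closes after 1 halving: 1 × 10.29 ≈ 10 years.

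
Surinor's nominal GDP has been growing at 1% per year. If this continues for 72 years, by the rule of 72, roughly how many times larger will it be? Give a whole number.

Doubling time ≈ 72/1 = 72.00 years.
72/72.00 ≈ 1 doubling, so about 2^1 = 2×.

approximately 2 times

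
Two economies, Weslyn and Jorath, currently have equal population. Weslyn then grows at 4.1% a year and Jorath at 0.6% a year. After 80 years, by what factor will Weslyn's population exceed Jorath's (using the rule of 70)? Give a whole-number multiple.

approximately 16 times

Weslyn pulls ahead at 3.5 pp per year, so the ratio doubles every 70/3.5 ≈ 20.00 years.
In 80 years that's 4.00 doublings: 2^4.00 ≈ 16.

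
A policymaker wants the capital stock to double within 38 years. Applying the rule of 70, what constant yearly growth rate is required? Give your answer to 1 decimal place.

70 / 38 ≈ 1.84, so about 1.8% per year.

1.8% per year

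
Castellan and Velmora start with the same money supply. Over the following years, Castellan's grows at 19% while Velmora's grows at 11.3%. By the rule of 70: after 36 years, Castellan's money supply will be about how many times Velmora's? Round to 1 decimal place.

15.6 times

Only the 7.7-point difference matters.
70/7.7 ≈ 9.09 years per doubling of the ratio; 36 years gives 3.96 doublings, so ≈ 15.6×.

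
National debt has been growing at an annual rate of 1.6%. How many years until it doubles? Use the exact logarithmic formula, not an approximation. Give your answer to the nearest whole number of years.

t = ln(2) / ln(1 + 0.016) = 0.6931 / 0.015873 ≈ 43.67.
≈ 44 years.

44 years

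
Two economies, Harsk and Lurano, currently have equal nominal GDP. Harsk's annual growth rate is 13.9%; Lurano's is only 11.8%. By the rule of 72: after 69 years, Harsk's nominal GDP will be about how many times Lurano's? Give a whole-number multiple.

4 times

Harsk pulls ahead at 2.1 pp per year, so the ratio doubles every 72/2.1 ≈ 34.29 years.
In 69 years that's 2.01 doublings: 2^2.01 ≈ 4.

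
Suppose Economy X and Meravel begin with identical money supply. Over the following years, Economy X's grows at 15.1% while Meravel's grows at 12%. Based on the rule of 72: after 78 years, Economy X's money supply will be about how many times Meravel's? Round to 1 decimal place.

Rate gap = 15.1% − 12% = 3.1 points.
The ratio doubles every 72/3.1 ≈ 23.23 years.
78/23.23 ≈ 3.36 doublings → ratio ≈ 2^3.36 ≈ 10.3.

roughly 10.3 times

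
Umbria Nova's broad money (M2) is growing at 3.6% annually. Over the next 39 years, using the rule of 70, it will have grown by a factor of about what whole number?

Doubling time ≈ 70/3.6 = 19.44 years.
39/19.44 ≈ 2 doublings, so about 2^2 = 4×.

roughly 4 times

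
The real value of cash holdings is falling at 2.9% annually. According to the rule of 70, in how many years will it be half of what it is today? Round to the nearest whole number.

approximately 24 years

Falling at 2.9%, it halves about every 70/2.9 = 24.14 years.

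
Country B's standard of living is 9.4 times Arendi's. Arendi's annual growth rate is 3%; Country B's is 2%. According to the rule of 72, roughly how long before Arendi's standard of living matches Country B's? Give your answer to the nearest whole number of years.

Arendi gains on Country B at 3% − 2% = 1 point a year.
At that relative rate the gap halves every 72/1 ≈ 72.00 years.
A 9.4 times gap takes log₂(9.4) ≈ 3.23 halvings to close: 3.23 × 72.00 ≈ 233 years.

approximately 233 years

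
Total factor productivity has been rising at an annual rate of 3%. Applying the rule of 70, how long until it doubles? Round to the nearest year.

≈ 23 years

70/3 ≈ 23.33, so it doubles roughly every 23 years.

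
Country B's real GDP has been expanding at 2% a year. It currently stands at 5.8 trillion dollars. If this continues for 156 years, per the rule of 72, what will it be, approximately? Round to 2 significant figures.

roughly 120 trillion dollars

It doubles every 72/2 ≈ 36.00 years, so 156 years is 4.33 doublings.
2^4.33 ≈ 20.11; 5.8 × 20.11 ≈ 120 trillion dollars.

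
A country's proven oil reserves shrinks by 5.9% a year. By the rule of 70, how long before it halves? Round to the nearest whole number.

around 12 years

Falling at 5.9%, it halves about every 70/5.9 = 11.86 years.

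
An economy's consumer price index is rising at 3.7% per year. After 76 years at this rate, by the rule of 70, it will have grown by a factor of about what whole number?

16 times

70/3.7 ≈ 18.92 years per doubling.
76 years fits 4 doublings: 2^4 = 16.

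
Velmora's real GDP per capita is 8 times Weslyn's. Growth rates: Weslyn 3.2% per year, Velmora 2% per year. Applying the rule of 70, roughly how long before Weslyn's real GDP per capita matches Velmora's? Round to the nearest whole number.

What matters is the difference: 1.2 pp.
Rule of 70 on the gap: the ratio halves every 70/1.2 ≈ 58.33 years.
An 8 times gap closes after 3 halvings: 3 × 58.33 ≈ 175 years.

approximately 175 years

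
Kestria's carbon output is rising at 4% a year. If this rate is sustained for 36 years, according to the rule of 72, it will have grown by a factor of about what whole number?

72/4 ≈ 18.00 years per doubling.
36 years fits 2 doublings: 2^2 = 4.

4 times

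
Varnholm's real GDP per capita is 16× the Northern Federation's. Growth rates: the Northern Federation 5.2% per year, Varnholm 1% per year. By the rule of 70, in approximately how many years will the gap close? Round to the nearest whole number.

The growth-rate gap is 5.2% − 1% = 4.2 percentage points.
So the ratio between them halves every 70/4.2 ≈ 16.67 years.
A 16× gap closes after 4 halvings: 4 × 16.67 ≈ 67 years.

67 years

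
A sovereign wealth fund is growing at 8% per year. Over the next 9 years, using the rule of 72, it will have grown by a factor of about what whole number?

Doubling time ≈ 72/8 = 9.00 years.
9/9.00 ≈ 1 doubling, so about 2^1 = 2×.

approximately 2 times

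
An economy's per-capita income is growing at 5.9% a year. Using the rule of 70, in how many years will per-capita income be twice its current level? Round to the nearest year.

Doubling time ≈ 70 / 5.9 = 11.86 years.

≈ 12 years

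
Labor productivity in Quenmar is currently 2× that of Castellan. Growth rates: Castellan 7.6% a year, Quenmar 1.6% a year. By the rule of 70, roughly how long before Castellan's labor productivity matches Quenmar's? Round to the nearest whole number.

What matters is the difference: 6 pp.
Rule of 70 on the gap: the ratio halves every 70/6 ≈ 11.67 years.
A 2× gap closes after 1 halving: 1 × 11.67 ≈ 12 years.

around 12 years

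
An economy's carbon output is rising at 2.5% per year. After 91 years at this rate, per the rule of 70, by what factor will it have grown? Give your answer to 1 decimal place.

Doubling time ≈ 70/2.5 = 28.00 years.
91 years / 28.00 ≈ 3.25 doublings → factor 2^3.25 ≈ 9.5.

9.5 times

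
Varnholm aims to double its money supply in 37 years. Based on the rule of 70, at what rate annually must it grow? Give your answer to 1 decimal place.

1.9% annually

70 / 37 ≈ 1.89, so about 1.9% annually.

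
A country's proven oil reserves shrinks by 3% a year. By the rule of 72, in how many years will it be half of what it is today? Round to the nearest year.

Halving time ≈ 72 / 3 = 24.00 → 24 years.

around 24 years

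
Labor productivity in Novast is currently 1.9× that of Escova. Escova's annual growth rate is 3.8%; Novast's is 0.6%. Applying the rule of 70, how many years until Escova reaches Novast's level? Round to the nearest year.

20 years

Escova gains on Novast at 3.8% − 0.6% = 3.2 points a year.
At that relative rate the gap halves every 70/3.2 ≈ 21.88 years.
A 1.9× gap takes log₂(1.9) ≈ 0.93 halvings to close: 0.93 × 21.88 ≈ 20 years.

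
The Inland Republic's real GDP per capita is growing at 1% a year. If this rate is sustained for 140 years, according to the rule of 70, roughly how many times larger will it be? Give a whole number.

70/1 ≈ 70.00 years per doubling.
140 years fits 2 doublings: 2^2 = 4.

about 4 times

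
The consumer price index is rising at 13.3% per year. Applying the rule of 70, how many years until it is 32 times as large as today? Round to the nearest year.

One doubling takes 70/13.3 = 5.26 years.
32× is 5 doublings, so 5 × 5.26 ≈ 26 years.

26 years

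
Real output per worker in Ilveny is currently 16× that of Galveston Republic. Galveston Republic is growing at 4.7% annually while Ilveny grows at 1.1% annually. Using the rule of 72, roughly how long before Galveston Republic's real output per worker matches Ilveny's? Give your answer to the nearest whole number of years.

about 80 years

The growth-rate gap is 4.7% − 1.1% = 3.6 percentage points.
So the ratio between them halves every 72/3.6 ≈ 20.00 years.
A 16× gap closes after 4 halvings: 4 × 20.00 ≈ 80 years.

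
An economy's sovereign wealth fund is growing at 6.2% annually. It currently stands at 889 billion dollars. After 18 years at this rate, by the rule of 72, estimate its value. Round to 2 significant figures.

approximately 2600 billion dollars

It doubles every 72/6.2 ≈ 11.61 years, so 18 years is 1.55 doublings.
2^1.55 ≈ 2.93; 889 × 2.93 ≈ 2600 billion dollars.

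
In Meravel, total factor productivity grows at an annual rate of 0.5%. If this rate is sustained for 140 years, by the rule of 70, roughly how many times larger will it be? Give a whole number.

about 2 times

At 0.5% one doubling takes ≈ 140.00 years; 140 years is 1 of them, so ×2.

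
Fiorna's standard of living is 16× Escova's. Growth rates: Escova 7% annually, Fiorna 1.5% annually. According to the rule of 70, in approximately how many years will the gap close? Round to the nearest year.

around 51 years

Escova gains on Fiorna at 7% − 1.5% = 5.5 points a year.
At that relative rate the gap halves every 70/5.5 ≈ 12.73 years.
A 16× gap closes after 4 halvings: 4 × 12.73 ≈ 51 years.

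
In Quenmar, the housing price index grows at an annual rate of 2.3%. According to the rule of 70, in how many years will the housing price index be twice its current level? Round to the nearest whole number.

around 30 years

Doubling time ≈ 70 / 2.3 = 30.43 years.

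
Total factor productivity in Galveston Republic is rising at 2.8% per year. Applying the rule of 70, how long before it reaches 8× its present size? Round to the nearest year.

One doubling takes 70/2.8 = 25.00 years.
8× is 3 doublings, so 3 × 25.00 ≈ 75 years.

around 75 years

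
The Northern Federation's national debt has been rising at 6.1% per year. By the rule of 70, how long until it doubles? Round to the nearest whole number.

Doubling time ≈ 70 / 6.1 = 11.48 years.

11 years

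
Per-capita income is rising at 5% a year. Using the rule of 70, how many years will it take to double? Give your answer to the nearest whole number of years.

≈ 14 years

Doubling time ≈ 70 / 5 = 14.00 years.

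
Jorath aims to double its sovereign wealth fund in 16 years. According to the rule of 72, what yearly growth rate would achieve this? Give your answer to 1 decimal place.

approximately 4.5%

72 / 16 ≈ 4.50, so about 4.5% per year.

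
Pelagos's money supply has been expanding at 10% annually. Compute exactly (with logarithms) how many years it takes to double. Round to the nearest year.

7 years

t = ln(2) / ln(1 + 0.1) = 0.6931 / 0.095310 ≈ 7.27.
≈ 7 years.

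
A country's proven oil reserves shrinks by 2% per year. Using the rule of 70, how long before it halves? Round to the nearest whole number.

The rule works in reverse for decay: 70/2 ≈ 35.00 years to halve.

approximately 35 years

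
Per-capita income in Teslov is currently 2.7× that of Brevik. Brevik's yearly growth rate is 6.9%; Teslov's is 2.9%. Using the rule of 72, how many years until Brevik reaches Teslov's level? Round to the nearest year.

≈ 26 years

The growth-rate gap is 6.9% − 2.9% = 4 percentage points.
So the ratio between them halves every 72/4 ≈ 18.00 years.
A 2.7× gap takes log₂(2.7) ≈ 1.43 halvings to close: 1.43 × 18.00 ≈ 26 years.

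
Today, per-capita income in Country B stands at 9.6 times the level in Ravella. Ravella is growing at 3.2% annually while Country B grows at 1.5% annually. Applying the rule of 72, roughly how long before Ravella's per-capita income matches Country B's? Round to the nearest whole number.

≈ 138 years

What matters is the difference: 1.7 pp.
Rule of 72 on the gap: the ratio halves every 72/1.7 ≈ 42.35 years.
A 9.6 times gap takes log₂(9.6) ≈ 3.26 halvings to close: 3.26 × 42.35 ≈ 138 years.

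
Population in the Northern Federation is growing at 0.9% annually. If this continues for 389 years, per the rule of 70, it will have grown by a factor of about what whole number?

At 0.9% one doubling takes ≈ 77.78 years; 389 years is 5 of them, so ×32.

32 times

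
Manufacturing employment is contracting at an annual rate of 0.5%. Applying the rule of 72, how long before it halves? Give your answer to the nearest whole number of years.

Falling at 0.5%, it halves about every 72/0.5 = 144.00 years.

around 144 years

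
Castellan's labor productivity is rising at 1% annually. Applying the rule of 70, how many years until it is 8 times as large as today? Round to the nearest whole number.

roughly 210 years

At 1% it doubles every 70/1 ≈ 70.00 years.
8 = 2^3, so 3 doublings → 210 years.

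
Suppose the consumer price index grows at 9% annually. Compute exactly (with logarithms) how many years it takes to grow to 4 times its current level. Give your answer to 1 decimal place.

t = ln(4) / ln(1 + 0.09) = 1.3863 / 0.086178 ≈ 16.09.

16.1 years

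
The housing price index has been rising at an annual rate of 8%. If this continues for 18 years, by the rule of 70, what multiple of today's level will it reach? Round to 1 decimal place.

around 4.2 times

Doubles every ≈ 8.75 years (70/8).
18 years is 2.06 doublings; 2^2.06 ≈ 4.2×.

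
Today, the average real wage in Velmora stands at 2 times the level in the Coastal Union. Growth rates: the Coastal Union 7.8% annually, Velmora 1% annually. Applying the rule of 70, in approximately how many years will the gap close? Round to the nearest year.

approximately 10 years

What matters is the difference: 6.8 pp.
Rule of 70 on the gap: the ratio halves every 70/6.8 ≈ 10.29 years.
A 2 times gap closes after 1 halving: 1 × 10.29 ≈ 10 years.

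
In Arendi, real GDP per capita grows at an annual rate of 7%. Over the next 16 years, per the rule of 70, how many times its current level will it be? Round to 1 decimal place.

Doubles every ≈ 10.00 years (70/7).
16 years is 1.60 doublings; 2^1.60 ≈ 3.0×.

roughly 3.0 times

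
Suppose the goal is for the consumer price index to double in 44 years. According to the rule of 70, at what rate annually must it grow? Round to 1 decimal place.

70 / 44 ≈ 1.59, so about 1.6% annually.

around 1.6%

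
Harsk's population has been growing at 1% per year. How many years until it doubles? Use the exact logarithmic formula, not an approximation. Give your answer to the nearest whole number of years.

t = ln(2) / ln(1 + 0.01) = 0.6931 / 0.009950 ≈ 69.66.
≈ 70 years.

70 years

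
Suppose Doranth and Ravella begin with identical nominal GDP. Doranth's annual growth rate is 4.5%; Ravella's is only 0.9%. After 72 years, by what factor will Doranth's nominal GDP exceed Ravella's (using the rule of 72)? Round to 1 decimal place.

approximately 12.1 times

Doranth pulls ahead at 3.6 pp per year, so the ratio doubles every 72/3.6 ≈ 20.00 years.
In 72 years that's 3.60 doublings: 2^3.60 ≈ 12.1.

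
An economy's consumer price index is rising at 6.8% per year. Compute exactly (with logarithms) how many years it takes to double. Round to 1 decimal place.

t = ln(2) / ln(1 + 0.068) = 0.6931 / 0.065788 ≈ 10.54.

10.5 years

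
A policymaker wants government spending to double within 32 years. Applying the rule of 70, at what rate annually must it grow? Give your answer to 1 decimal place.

70 / 32 ≈ 2.19, so about 2.2% annually.

approximately 2.2%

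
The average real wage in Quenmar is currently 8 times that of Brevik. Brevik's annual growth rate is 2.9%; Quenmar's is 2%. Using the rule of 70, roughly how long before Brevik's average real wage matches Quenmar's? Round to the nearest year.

about 233 years

Brevik gains on Quenmar at 2.9% − 2% = 0.9 points a year.
At that relative rate the gap halves every 70/0.9 ≈ 77.78 years.
An 8 times gap closes after 3 halvings: 3 × 77.78 ≈ 233 years.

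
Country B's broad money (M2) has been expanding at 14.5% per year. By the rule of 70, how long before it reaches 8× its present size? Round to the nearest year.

One doubling takes 70/14.5 = 4.83 years.
Getting to 8× needs 3 doublings: 3 × 4.83 ≈ 14 years.

approximately 14 years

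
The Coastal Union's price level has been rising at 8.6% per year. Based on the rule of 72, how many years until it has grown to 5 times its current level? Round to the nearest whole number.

Doubling time ≈ 72/8.6 = 8.37 years.
Reaching 5× takes log₂(5) ≈ 2.32 doublings.
2.32 × 8.37 ≈ 19 years.

≈ 19 years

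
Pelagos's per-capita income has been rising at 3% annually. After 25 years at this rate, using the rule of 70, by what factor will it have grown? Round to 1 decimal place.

≈ 2.1 times

Doubles every ≈ 23.33 years (70/3).
25 years is 1.07 doublings; 2^1.07 ≈ 2.1×.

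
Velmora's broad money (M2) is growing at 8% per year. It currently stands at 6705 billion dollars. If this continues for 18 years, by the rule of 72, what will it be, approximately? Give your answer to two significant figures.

Doubling time ≈ 72/8 = 9.00 years.
18 years is 18/9.00 ≈ 2.00 doublings, a factor of 2^2.00 ≈ 4.00.
6705 × 4.00 ≈ 27000 billion dollars.

about 27000 billion dollars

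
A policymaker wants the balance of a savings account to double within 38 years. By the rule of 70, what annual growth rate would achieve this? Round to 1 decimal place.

approximately 1.8%

70 / 38 ≈ 1.84, so about 1.8% annually.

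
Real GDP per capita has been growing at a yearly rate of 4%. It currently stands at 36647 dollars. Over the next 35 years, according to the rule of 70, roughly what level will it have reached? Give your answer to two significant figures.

It doubles every 70/4 ≈ 17.50 years, so 35 years is 2.00 doublings.
2^2.00 ≈ 4.00; 36647 × 4.00 ≈ 150000 dollars.

around 150000 dollars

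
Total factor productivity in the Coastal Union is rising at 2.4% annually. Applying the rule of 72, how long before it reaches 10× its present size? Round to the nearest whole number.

approximately 100 years

One doubling takes 72/2.4 = 30.00 years.
Reaching 10× takes log₂(10) ≈ 3.32 doublings.
3.32 × 30.00 ≈ 100 years.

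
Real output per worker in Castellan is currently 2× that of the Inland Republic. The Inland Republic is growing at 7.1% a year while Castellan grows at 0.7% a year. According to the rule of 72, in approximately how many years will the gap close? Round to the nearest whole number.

approximately 11 years

The growth-rate gap is 7.1% − 0.7% = 6.4 percentage points.
So the ratio between them halves every 72/6.4 ≈ 11.25 years.
A 2× gap closes after 1 halving: 1 × 11.25 ≈ 11 years.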